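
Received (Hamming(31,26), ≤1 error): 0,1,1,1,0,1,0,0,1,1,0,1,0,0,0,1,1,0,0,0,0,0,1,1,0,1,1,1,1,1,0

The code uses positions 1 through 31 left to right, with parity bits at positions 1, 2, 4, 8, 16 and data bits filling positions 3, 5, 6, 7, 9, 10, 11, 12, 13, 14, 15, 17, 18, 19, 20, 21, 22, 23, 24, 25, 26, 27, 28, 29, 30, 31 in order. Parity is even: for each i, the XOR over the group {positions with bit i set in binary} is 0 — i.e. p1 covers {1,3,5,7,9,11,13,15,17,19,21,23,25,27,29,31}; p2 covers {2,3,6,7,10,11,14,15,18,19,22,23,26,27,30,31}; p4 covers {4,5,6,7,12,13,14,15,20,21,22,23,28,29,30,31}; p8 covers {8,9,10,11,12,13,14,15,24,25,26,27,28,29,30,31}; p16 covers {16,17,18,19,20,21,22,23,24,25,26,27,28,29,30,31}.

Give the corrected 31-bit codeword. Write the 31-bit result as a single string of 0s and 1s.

0111010011010001100000110110110

s1 (pos 1,3,5,7,9,11,13,15,17,19,21,23,25,27,29,31): 0⊕1⊕0⊕0⊕1⊕0⊕0⊕0⊕1⊕0⊕0⊕1⊕0⊕1⊕1⊕0 = 0
s2 (pos 2,3,6,7,10,11,14,15,18,19,22,23,26,27,30,31): 1⊕1⊕1⊕0⊕1⊕0⊕0⊕0⊕0⊕0⊕0⊕1⊕1⊕1⊕1⊕0 = 0
s4 (pos 4,5,6,7,12,13,14,15,20,21,22,23,28,29,30,31): 1⊕0⊕1⊕0⊕1⊕0⊕0⊕0⊕0⊕0⊕0⊕1⊕1⊕1⊕1⊕0 = 1
s8 (pos 8,9,10,11,12,13,14,15,24,25,26,27,28,29,30,31): 0⊕1⊕1⊕0⊕1⊕0⊕0⊕0⊕1⊕0⊕1⊕1⊕1⊕1⊕1⊕0 = 1
s16 (pos 16,17,18,19,20,21,22,23,24,25,26,27,28,29,30,31): 1⊕1⊕0⊕0⊕0⊕0⊕0⊕1⊕1⊕0⊕1⊕1⊕1⊕1⊕1⊕0 = 1
Syndrome s16…s1 = 11100 → error at position 28.
Flip position 28: 0111010011010001100000110111110 → 0111010011010001100000110110110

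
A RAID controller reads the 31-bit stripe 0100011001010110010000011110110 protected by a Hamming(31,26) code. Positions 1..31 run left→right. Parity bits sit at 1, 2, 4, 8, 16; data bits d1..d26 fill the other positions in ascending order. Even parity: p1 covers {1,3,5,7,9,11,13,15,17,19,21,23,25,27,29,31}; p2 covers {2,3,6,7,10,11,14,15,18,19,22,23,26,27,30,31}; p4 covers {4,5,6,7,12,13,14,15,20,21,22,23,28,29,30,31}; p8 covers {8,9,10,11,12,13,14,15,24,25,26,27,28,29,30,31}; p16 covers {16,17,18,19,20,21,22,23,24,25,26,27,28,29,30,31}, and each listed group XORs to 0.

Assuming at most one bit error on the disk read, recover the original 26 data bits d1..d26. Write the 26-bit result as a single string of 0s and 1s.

s1 (pos 1,3,5,7,9,11,13,15,17,19,21,23,25,27,29,31): 0⊕0⊕0⊕1⊕0⊕0⊕0⊕1⊕0⊕0⊕0⊕0⊕1⊕1⊕1⊕0 = 1
s2 (pos 2,3,6,7,10,11,14,15,18,19,22,23,26,27,30,31): 1⊕0⊕1⊕1⊕1⊕0⊕1⊕1⊕1⊕0⊕0⊕0⊕1⊕1⊕1⊕0 = 0
s4 (pos 4,5,6,7,12,13,14,15,20,21,22,23,28,29,30,31): 0⊕0⊕1⊕1⊕1⊕0⊕1⊕1⊕0⊕0⊕0⊕0⊕0⊕1⊕1⊕0 = 1
s8 (pos 8,9,10,11,12,13,14,15,24,25,26,27,28,29,30,31): 0⊕0⊕1⊕0⊕1⊕0⊕1⊕1⊕1⊕1⊕1⊕1⊕0⊕1⊕1⊕0 = 0
s16 (pos 16,17,18,19,20,21,22,23,24,25,26,27,28,29,30,31): 0⊕0⊕1⊕0⊕0⊕0⊕0⊕0⊕1⊕1⊕1⊕1⊕0⊕1⊕1⊕0 = 1
Syndrome s16…s1 = 10101 → error at position 21.
Flip position 21: 0100011001010110010000011110110 → 0100011001010110010010011110110
Read data bits from positions 3,5,6,7,9,10,11,12,13,14,15,17,18,19,20,21,22,23,24,25,26,27,28,29,30,31: 00110101011010010011110110

00110101011010010011110110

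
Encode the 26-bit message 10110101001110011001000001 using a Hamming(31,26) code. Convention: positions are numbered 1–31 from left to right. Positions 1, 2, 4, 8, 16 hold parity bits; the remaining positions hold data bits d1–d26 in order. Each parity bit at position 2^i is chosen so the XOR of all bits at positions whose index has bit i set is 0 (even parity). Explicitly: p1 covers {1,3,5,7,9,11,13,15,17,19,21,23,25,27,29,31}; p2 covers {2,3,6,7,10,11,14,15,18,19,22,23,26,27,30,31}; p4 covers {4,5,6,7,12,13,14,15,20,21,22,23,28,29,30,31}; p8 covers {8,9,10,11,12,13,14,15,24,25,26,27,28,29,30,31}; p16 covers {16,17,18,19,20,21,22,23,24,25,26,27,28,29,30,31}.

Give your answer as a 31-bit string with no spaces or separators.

1011011101010010110011001000001

Place data at non-parity positions: p1 p2 1 p4 0 1 1 p8 0 1 0 1 0 0 1 p16 1 1 0 0 1 1 0 0 1 0 0 0 0 0 1
p1 (pos 1,3,5,7,9,11,13,15,17,19,21,23,25,27,29,31): XOR of data positions = 1⊕0⊕1⊕0⊕0⊕0⊕1⊕1⊕0⊕1⊕0⊕1⊕0⊕0⊕1 = 1
p2 (pos 2,3,6,7,10,11,14,15,18,19,22,23,26,27,30,31): XOR of data positions = 1⊕1⊕1⊕1⊕0⊕0⊕1⊕1⊕0⊕1⊕0⊕0⊕0⊕0⊕1 = 0
p4 (pos 4,5,6,7,12,13,14,15,20,21,22,23,28,29,30,31): XOR of data positions = 0⊕1⊕1⊕1⊕0⊕0⊕1⊕0⊕1⊕1⊕0⊕0⊕0⊕0⊕1 = 1
p8 (pos 8,9,10,11,12,13,14,15,24,25,26,27,28,29,30,31): XOR of data positions = 0⊕1⊕0⊕1⊕0⊕0⊕1⊕0⊕1⊕0⊕0⊕0⊕0⊕0⊕1 = 1
p16 (pos 16,17,18,19,20,21,22,23,24,25,26,27,28,29,30,31): XOR of data positions = 1⊕1⊕0⊕0⊕1⊕1⊕0⊕0⊕1⊕0⊕0⊕0⊕0⊕0⊕1 = 0
Codeword: 1011011101010010110011001000001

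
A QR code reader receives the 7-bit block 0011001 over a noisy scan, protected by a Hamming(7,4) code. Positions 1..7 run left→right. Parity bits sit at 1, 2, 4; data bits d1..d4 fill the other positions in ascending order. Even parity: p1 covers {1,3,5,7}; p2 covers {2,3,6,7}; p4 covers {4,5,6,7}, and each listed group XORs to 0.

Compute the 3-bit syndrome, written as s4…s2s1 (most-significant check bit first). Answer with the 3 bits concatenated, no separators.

000

s1 (pos 1,3,5,7): 0⊕1⊕0⊕1 = 0
s2 (pos 2,3,6,7): 0⊕1⊕0⊕1 = 0
s4 (pos 4,5,6,7): 1⊕0⊕0⊕1 = 0
Syndrome s4…s1 = 000 → no error.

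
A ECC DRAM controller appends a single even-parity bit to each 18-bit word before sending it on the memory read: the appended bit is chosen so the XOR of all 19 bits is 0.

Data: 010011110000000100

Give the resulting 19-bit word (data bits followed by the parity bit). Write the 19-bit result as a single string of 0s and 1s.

XOR of the 18 data bits: 0⊕1⊕0⊕0⊕1⊕1⊕1⊕1⊕0⊕0⊕0⊕0⊕0⊕0⊕0⊕1⊕0⊕0 = 0
Parity bit = 0 (so all 19 bits XOR to 0).

0100111100000001000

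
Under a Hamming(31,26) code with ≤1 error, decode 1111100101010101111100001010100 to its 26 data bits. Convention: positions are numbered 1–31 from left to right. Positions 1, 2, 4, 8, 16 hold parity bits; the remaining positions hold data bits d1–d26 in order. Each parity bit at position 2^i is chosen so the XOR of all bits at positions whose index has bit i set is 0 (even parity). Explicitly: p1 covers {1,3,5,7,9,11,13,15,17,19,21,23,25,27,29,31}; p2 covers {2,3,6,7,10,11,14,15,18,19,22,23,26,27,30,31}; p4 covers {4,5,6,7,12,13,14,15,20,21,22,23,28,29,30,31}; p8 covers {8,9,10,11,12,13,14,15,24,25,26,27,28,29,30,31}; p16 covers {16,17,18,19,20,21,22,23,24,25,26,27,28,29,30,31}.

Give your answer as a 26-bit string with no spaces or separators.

s1 (pos 1,3,5,7,9,11,13,15,17,19,21,23,25,27,29,31): 1⊕1⊕1⊕0⊕0⊕0⊕0⊕0⊕1⊕1⊕0⊕0⊕1⊕1⊕1⊕0 = 0
s2 (pos 2,3,6,7,10,11,14,15,18,19,22,23,26,27,30,31): 1⊕1⊕0⊕0⊕1⊕0⊕1⊕0⊕1⊕1⊕0⊕0⊕0⊕1⊕0⊕0 = 1
s4 (pos 4,5,6,7,12,13,14,15,20,21,22,23,28,29,30,31): 1⊕1⊕0⊕0⊕1⊕0⊕1⊕0⊕1⊕0⊕0⊕0⊕0⊕1⊕0⊕0 = 0
s8 (pos 8,9,10,11,12,13,14,15,24,25,26,27,28,29,30,31): 1⊕0⊕1⊕0⊕1⊕0⊕1⊕0⊕0⊕1⊕0⊕1⊕0⊕1⊕0⊕0 = 1
s16 (pos 16,17,18,19,20,21,22,23,24,25,26,27,28,29,30,31): 1⊕1⊕1⊕1⊕1⊕0⊕0⊕0⊕0⊕1⊕0⊕1⊕0⊕1⊕0⊕0 = 0
Syndrome s16…s1 = 01010 → error at position 10.
Flip position 10: 1111100101010101111100001010100 → 1111100100010101111100001010100
Read data bits from positions 3,5,6,7,9,10,11,12,13,14,15,17,18,19,20,21,22,23,24,25,26,27,28,29,30,31: 11000001010111100001010100

11000001010111100001010100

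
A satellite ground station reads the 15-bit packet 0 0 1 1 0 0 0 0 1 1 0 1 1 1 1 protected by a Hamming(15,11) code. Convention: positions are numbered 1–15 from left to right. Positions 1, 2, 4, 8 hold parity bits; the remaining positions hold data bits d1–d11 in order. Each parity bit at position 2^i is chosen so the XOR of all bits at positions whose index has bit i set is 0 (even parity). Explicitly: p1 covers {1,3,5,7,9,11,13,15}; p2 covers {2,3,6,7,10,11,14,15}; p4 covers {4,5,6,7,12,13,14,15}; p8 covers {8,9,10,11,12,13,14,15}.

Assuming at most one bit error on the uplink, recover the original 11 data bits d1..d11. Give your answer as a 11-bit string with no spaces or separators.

s1 (pos 1,3,5,7,9,11,13,15): 0⊕1⊕0⊕0⊕1⊕0⊕1⊕1 = 0
s2 (pos 2,3,6,7,10,11,14,15): 0⊕1⊕0⊕0⊕1⊕0⊕1⊕1 = 0
s4 (pos 4,5,6,7,12,13,14,15): 1⊕0⊕0⊕0⊕1⊕1⊕1⊕1 = 1
s8 (pos 8,9,10,11,12,13,14,15): 0⊕1⊕1⊕0⊕1⊕1⊕1⊕1 = 0
Syndrome s8…s1 = 0100 → error at position 4.
Flip position 4: 001100001101111 → 001000001101111
Read data bits from positions 3,5,6,7,9,10,11,12,13,14,15: 10001101111

10001101111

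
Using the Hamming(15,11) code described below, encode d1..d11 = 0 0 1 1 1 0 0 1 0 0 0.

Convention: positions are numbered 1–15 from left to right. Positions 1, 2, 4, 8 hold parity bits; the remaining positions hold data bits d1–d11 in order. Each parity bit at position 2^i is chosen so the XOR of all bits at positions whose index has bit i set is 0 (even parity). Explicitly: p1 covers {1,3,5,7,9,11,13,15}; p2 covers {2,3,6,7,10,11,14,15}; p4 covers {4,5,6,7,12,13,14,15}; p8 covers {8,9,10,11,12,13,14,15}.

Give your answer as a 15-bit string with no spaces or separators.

Place data at non-parity positions: p1 p2 0 p4 0 1 1 p8 1 0 0 1 0 0 0
p1 (pos 1,3,5,7,9,11,13,15): XOR of data positions = 0⊕0⊕1⊕1⊕0⊕0⊕0 = 0
p2 (pos 2,3,6,7,10,11,14,15): XOR of data positions = 0⊕1⊕1⊕0⊕0⊕0⊕0 = 0
p4 (pos 4,5,6,7,12,13,14,15): XOR of data positions = 0⊕1⊕1⊕1⊕0⊕0⊕0 = 1
p8 (pos 8,9,10,11,12,13,14,15): XOR of data positions = 1⊕0⊕0⊕1⊕0⊕0⊕0 = 0
Codeword: 000101101001000

000101101001000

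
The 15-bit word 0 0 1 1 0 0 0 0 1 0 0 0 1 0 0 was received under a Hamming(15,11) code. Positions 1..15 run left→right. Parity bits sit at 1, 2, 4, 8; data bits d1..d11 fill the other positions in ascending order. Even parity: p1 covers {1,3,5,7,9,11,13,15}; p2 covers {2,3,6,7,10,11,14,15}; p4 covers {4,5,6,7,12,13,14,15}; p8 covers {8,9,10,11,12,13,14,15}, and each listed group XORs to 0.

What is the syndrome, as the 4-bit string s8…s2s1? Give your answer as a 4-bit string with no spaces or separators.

s1 (pos 1,3,5,7,9,11,13,15): 0⊕1⊕0⊕0⊕1⊕0⊕1⊕0 = 1
s2 (pos 2,3,6,7,10,11,14,15): 0⊕1⊕0⊕0⊕0⊕0⊕0⊕0 = 1
s4 (pos 4,5,6,7,12,13,14,15): 1⊕0⊕0⊕0⊕0⊕1⊕0⊕0 = 0
s8 (pos 8,9,10,11,12,13,14,15): 0⊕1⊕0⊕0⊕0⊕1⊕0⊕0 = 0
Syndrome s8…s1 = 0011 → error at position 3.

0011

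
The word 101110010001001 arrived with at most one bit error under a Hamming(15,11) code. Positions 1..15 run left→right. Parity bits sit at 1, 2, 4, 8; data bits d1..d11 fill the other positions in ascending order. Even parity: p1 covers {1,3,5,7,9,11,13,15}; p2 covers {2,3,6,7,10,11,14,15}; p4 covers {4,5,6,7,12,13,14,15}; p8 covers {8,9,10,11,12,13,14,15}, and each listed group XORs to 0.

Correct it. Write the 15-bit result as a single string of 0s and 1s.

101110000001001

s1 (pos 1,3,5,7,9,11,13,15): 1⊕1⊕1⊕0⊕0⊕0⊕0⊕1 = 0
s2 (pos 2,3,6,7,10,11,14,15): 0⊕1⊕0⊕0⊕0⊕0⊕0⊕1 = 0
s4 (pos 4,5,6,7,12,13,14,15): 1⊕1⊕0⊕0⊕1⊕0⊕0⊕1 = 0
s8 (pos 8,9,10,11,12,13,14,15): 1⊕0⊕0⊕0⊕1⊕0⊕0⊕1 = 1
Syndrome s8…s1 = 1000 → error at position 8.
Flip position 8: 101110010001001 → 101110000001001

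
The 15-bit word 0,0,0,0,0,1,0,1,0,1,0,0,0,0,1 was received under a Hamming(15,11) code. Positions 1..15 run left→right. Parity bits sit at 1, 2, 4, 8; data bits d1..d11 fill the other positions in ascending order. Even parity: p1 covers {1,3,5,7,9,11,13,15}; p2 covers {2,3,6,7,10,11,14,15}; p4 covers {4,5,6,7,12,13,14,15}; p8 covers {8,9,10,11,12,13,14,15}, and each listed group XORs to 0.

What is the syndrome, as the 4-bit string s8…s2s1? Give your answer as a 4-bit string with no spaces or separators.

1011

s1 (pos 1,3,5,7,9,11,13,15): 0⊕0⊕0⊕0⊕0⊕0⊕0⊕1 = 1
s2 (pos 2,3,6,7,10,11,14,15): 0⊕0⊕1⊕0⊕1⊕0⊕0⊕1 = 1
s4 (pos 4,5,6,7,12,13,14,15): 0⊕0⊕1⊕0⊕0⊕0⊕0⊕1 = 0
s8 (pos 8,9,10,11,12,13,14,15): 1⊕0⊕1⊕0⊕0⊕0⊕0⊕1 = 1
Syndrome s8…s1 = 1011 → error at position 11.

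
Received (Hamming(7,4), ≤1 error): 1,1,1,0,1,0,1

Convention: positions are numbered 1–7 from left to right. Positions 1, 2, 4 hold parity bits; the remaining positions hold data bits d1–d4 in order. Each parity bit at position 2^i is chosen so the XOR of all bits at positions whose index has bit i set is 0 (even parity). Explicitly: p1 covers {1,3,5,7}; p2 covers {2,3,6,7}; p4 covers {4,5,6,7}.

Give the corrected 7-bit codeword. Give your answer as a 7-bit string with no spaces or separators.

s1 (pos 1,3,5,7): 1⊕1⊕1⊕1 = 0
s2 (pos 2,3,6,7): 1⊕1⊕0⊕1 = 1
s4 (pos 4,5,6,7): 0⊕1⊕0⊕1 = 0
Syndrome s4…s1 = 010 → error at position 2.
Flip position 2: 1110101 → 1010101

1010101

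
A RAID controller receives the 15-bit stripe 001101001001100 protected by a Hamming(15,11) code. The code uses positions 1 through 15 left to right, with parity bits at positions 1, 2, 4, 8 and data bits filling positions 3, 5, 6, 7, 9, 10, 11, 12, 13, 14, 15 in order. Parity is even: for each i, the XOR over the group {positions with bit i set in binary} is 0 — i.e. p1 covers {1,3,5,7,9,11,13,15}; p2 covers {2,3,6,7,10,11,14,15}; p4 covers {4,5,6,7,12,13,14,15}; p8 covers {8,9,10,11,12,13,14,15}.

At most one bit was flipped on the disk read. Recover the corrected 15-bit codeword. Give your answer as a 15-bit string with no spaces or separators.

001101000001100

s1 (pos 1,3,5,7,9,11,13,15): 0⊕1⊕0⊕0⊕1⊕0⊕1⊕0 = 1
s2 (pos 2,3,6,7,10,11,14,15): 0⊕1⊕1⊕0⊕0⊕0⊕0⊕0 = 0
s4 (pos 4,5,6,7,12,13,14,15): 1⊕0⊕1⊕0⊕1⊕1⊕0⊕0 = 0
s8 (pos 8,9,10,11,12,13,14,15): 0⊕1⊕0⊕0⊕1⊕1⊕0⊕0 = 1
Syndrome s8…s1 = 1001 → error at position 9.
Flip position 9: 001101001001100 → 001101000001100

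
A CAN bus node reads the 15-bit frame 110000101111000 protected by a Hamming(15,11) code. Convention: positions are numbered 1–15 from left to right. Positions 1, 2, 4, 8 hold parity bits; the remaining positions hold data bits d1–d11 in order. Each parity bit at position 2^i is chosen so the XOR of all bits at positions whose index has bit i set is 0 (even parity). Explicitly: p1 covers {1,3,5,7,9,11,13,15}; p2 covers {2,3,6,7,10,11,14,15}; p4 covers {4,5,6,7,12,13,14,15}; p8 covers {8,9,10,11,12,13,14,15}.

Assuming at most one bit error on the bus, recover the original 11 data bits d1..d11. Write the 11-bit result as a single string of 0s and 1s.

s1 (pos 1,3,5,7,9,11,13,15): 1⊕0⊕0⊕1⊕1⊕1⊕0⊕0 = 0
s2 (pos 2,3,6,7,10,11,14,15): 1⊕0⊕0⊕1⊕1⊕1⊕0⊕0 = 0
s4 (pos 4,5,6,7,12,13,14,15): 0⊕0⊕0⊕1⊕1⊕0⊕0⊕0 = 0
s8 (pos 8,9,10,11,12,13,14,15): 0⊕1⊕1⊕1⊕1⊕0⊕0⊕0 = 0
Syndrome s8…s1 = 0000 → no error.
Read data bits from positions 3,5,6,7,9,10,11,12,13,14,15: 00011111000

00011111000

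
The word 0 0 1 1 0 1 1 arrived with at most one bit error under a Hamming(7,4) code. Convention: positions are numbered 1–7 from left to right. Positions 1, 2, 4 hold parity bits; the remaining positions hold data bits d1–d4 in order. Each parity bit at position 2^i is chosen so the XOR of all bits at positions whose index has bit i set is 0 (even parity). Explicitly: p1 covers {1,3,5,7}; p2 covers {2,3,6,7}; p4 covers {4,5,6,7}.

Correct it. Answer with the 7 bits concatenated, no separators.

s1 (pos 1,3,5,7): 0⊕1⊕0⊕1 = 0
s2 (pos 2,3,6,7): 0⊕1⊕1⊕1 = 1
s4 (pos 4,5,6,7): 1⊕0⊕1⊕1 = 1
Syndrome s4…s1 = 110 → error at position 6.
Flip position 6: 0011011 → 0011001

0011001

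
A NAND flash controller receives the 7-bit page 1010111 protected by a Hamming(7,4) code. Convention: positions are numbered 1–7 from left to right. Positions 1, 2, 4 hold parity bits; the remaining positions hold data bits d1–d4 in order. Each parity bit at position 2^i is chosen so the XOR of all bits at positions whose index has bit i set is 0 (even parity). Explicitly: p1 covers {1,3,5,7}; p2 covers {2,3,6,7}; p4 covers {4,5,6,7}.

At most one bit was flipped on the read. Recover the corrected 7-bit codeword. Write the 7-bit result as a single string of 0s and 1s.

1010101

s1 (pos 1,3,5,7): 1⊕1⊕1⊕1 = 0
s2 (pos 2,3,6,7): 0⊕1⊕1⊕1 = 1
s4 (pos 4,5,6,7): 0⊕1⊕1⊕1 = 1
Syndrome s4…s1 = 110 → error at position 6.
Flip position 6: 1010111 → 1010101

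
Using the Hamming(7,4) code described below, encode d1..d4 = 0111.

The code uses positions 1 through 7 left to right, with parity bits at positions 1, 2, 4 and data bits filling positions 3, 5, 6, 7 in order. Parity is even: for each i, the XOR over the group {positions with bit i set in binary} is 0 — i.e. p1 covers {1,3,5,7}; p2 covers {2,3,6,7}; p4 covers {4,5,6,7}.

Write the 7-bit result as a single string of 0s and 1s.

Place data at non-parity positions: p1 p2 0 p4 1 1 1
p1 (pos 1,3,5,7): XOR of data positions = 0⊕1⊕1 = 0
p2 (pos 2,3,6,7): XOR of data positions = 0⊕1⊕1 = 0
p4 (pos 4,5,6,7): XOR of data positions = 1⊕1⊕1 = 1
Codeword: 0001111

0001111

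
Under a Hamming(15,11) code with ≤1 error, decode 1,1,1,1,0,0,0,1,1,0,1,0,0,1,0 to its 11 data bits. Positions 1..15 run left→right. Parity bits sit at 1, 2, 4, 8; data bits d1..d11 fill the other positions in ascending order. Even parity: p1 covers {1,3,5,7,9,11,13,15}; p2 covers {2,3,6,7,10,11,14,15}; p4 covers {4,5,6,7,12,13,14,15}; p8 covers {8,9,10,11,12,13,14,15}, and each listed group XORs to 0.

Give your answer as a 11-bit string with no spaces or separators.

s1 (pos 1,3,5,7,9,11,13,15): 1⊕1⊕0⊕0⊕1⊕1⊕0⊕0 = 0
s2 (pos 2,3,6,7,10,11,14,15): 1⊕1⊕0⊕0⊕0⊕1⊕1⊕0 = 0
s4 (pos 4,5,6,7,12,13,14,15): 1⊕0⊕0⊕0⊕0⊕0⊕1⊕0 = 0
s8 (pos 8,9,10,11,12,13,14,15): 1⊕1⊕0⊕1⊕0⊕0⊕1⊕0 = 0
Syndrome s8…s1 = 0000 → no error.
Read data bits from positions 3,5,6,7,9,10,11,12,13,14,15: 10001010010

10001010010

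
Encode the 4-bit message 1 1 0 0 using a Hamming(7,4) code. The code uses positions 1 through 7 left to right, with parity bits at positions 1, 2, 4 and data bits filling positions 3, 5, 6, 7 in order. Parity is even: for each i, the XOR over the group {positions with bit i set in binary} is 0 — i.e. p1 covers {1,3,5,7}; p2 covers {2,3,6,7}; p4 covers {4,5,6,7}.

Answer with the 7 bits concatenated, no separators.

0111100

Place data at non-parity positions: p1 p2 1 p4 1 0 0
p1 (pos 1,3,5,7): XOR of data positions = 1⊕1⊕0 = 0
p2 (pos 2,3,6,7): XOR of data positions = 1⊕0⊕0 = 1
p4 (pos 4,5,6,7): XOR of data positions = 1⊕0⊕0 = 1
Codeword: 0111100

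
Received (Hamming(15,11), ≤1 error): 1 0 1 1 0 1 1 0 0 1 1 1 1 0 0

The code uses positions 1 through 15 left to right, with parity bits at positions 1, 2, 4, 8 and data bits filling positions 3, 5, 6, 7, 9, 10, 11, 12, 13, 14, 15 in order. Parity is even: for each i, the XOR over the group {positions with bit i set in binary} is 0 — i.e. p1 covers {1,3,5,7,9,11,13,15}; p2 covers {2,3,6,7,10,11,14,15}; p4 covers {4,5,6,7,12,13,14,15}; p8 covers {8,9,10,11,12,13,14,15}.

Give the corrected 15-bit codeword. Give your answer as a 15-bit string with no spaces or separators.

101101000111100

s1 (pos 1,3,5,7,9,11,13,15): 1⊕1⊕0⊕1⊕0⊕1⊕1⊕0 = 1
s2 (pos 2,3,6,7,10,11,14,15): 0⊕1⊕1⊕1⊕1⊕1⊕0⊕0 = 1
s4 (pos 4,5,6,7,12,13,14,15): 1⊕0⊕1⊕1⊕1⊕1⊕0⊕0 = 1
s8 (pos 8,9,10,11,12,13,14,15): 0⊕0⊕1⊕1⊕1⊕1⊕0⊕0 = 0
Syndrome s8…s1 = 0111 → error at position 7.
Flip position 7: 101101100111100 → 101101000111100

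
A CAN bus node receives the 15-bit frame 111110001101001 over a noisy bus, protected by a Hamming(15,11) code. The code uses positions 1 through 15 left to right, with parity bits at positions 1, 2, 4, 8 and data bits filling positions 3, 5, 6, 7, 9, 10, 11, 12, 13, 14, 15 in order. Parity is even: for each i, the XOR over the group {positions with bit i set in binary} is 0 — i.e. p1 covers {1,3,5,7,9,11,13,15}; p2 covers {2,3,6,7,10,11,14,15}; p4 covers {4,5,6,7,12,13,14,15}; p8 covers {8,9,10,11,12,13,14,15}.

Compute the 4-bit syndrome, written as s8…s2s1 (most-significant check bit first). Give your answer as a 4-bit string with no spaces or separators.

0001

s1 (pos 1,3,5,7,9,11,13,15): 1⊕1⊕1⊕0⊕1⊕0⊕0⊕1 = 1
s2 (pos 2,3,6,7,10,11,14,15): 1⊕1⊕0⊕0⊕1⊕0⊕0⊕1 = 0
s4 (pos 4,5,6,7,12,13,14,15): 1⊕1⊕0⊕0⊕1⊕0⊕0⊕1 = 0
s8 (pos 8,9,10,11,12,13,14,15): 0⊕1⊕1⊕0⊕1⊕0⊕0⊕1 = 0
Syndrome s8…s1 = 0001 → error at position 1.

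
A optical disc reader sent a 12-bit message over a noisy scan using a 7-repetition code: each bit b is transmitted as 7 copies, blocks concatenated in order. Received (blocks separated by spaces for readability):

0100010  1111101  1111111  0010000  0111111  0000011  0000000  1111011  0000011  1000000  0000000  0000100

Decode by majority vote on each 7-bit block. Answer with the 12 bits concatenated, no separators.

Block 1 (0100010): 2 ones → 0
Block 2 (1111101): 6 ones → 1
Block 3 (1111111): 7 ones → 1
Block 4 (0010000): 1 one → 0
Block 5 (0111111): 6 ones → 1
Block 6 (0000011): 2 ones → 0
Block 7 (0000000): 0 ones → 0
Block 8 (1111011): 6 ones → 1
Block 9 (0000011): 2 ones → 0
Block 10 (1000000): 1 one → 0
Block 11 (0000000): 0 ones → 0
Block 12 (0000100): 1 one → 0

011010010000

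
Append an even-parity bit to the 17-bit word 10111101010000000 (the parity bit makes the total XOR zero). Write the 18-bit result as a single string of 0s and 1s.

XOR of the 17 data bits: 1⊕0⊕1⊕1⊕1⊕1⊕0⊕1⊕0⊕1⊕0⊕0⊕0⊕0⊕0⊕0⊕0 = 1
Parity bit = 1 (so all 18 bits XOR to 0).

101111010100000001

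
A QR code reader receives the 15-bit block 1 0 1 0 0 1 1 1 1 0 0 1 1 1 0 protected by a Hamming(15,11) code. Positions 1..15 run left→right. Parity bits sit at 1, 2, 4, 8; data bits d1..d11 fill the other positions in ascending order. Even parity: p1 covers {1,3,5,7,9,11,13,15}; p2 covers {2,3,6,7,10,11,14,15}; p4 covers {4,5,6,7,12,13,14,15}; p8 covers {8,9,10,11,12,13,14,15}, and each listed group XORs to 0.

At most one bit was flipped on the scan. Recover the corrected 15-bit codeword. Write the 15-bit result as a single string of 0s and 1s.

101001111001010

s1 (pos 1,3,5,7,9,11,13,15): 1⊕1⊕0⊕1⊕1⊕0⊕1⊕0 = 1
s2 (pos 2,3,6,7,10,11,14,15): 0⊕1⊕1⊕1⊕0⊕0⊕1⊕0 = 0
s4 (pos 4,5,6,7,12,13,14,15): 0⊕0⊕1⊕1⊕1⊕1⊕1⊕0 = 1
s8 (pos 8,9,10,11,12,13,14,15): 1⊕1⊕0⊕0⊕1⊕1⊕1⊕0 = 1
Syndrome s8…s1 = 1101 → error at position 13.
Flip position 13: 101001111001110 → 101001111001010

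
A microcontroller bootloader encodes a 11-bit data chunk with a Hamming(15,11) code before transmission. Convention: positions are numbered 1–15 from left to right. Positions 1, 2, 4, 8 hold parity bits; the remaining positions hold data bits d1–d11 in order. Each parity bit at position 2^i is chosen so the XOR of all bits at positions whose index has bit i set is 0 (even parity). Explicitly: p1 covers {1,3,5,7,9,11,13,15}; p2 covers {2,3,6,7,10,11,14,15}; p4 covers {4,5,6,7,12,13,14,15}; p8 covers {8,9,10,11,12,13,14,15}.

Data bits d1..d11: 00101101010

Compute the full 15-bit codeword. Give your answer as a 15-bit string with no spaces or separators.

110101001101010

Place data at non-parity positions: p1 p2 0 p4 0 1 0 p8 1 1 0 1 0 1 0
p1 (pos 1,3,5,7,9,11,13,15): XOR of data positions = 0⊕0⊕0⊕1⊕0⊕0⊕0 = 1
p2 (pos 2,3,6,7,10,11,14,15): XOR of data positions = 0⊕1⊕0⊕1⊕0⊕1⊕0 = 1
p4 (pos 4,5,6,7,12,13,14,15): XOR of data positions = 0⊕1⊕0⊕1⊕0⊕1⊕0 = 1
p8 (pos 8,9,10,11,12,13,14,15): XOR of data positions = 1⊕1⊕0⊕1⊕0⊕1⊕0 = 0
Codeword: 110101001101010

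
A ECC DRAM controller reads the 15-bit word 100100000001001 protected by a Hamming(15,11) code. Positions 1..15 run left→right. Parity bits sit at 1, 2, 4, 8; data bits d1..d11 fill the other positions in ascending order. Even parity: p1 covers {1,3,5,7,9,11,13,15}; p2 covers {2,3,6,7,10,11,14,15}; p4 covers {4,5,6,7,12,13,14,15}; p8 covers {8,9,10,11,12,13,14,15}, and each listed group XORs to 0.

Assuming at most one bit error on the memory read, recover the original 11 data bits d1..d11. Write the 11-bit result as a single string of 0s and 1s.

00100001001

s1 (pos 1,3,5,7,9,11,13,15): 1⊕0⊕0⊕0⊕0⊕0⊕0⊕1 = 0
s2 (pos 2,3,6,7,10,11,14,15): 0⊕0⊕0⊕0⊕0⊕0⊕0⊕1 = 1
s4 (pos 4,5,6,7,12,13,14,15): 1⊕0⊕0⊕0⊕1⊕0⊕0⊕1 = 1
s8 (pos 8,9,10,11,12,13,14,15): 0⊕0⊕0⊕0⊕1⊕0⊕0⊕1 = 0
Syndrome s8…s1 = 0110 → error at position 6.
Flip position 6: 100100000001001 → 100101000001001
Read data bits from positions 3,5,6,7,9,10,11,12,13,14,15: 00100001001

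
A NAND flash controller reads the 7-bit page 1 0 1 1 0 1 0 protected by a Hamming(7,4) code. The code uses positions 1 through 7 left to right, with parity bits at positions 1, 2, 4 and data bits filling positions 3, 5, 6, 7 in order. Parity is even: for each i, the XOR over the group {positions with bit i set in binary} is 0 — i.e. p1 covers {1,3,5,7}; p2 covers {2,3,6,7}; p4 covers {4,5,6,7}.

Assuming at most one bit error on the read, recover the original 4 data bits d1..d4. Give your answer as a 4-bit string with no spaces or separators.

1010

s1 (pos 1,3,5,7): 1⊕1⊕0⊕0 = 0
s2 (pos 2,3,6,7): 0⊕1⊕1⊕0 = 0
s4 (pos 4,5,6,7): 1⊕0⊕1⊕0 = 0
Syndrome s4…s1 = 000 → no error.
Read data bits from positions 3,5,6,7: 1010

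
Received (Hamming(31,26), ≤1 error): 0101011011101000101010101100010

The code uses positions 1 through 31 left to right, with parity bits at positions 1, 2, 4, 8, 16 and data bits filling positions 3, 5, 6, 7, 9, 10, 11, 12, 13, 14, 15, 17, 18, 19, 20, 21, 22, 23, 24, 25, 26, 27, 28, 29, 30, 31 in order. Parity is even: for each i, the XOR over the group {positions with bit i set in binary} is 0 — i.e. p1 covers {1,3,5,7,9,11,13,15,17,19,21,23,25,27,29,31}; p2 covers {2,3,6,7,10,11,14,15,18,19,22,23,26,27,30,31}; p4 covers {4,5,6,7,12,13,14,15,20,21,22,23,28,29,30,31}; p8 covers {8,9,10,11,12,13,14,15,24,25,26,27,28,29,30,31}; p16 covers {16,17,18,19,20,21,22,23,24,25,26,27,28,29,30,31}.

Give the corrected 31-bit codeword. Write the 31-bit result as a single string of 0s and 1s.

s1 (pos 1,3,5,7,9,11,13,15,17,19,21,23,25,27,29,31): 0⊕0⊕0⊕1⊕1⊕1⊕1⊕0⊕1⊕1⊕1⊕1⊕1⊕0⊕0⊕0 = 1
s2 (pos 2,3,6,7,10,11,14,15,18,19,22,23,26,27,30,31): 1⊕0⊕1⊕1⊕1⊕1⊕0⊕0⊕0⊕1⊕0⊕1⊕1⊕0⊕1⊕0 = 1
s4 (pos 4,5,6,7,12,13,14,15,20,21,22,23,28,29,30,31): 1⊕0⊕1⊕1⊕0⊕1⊕0⊕0⊕0⊕1⊕0⊕1⊕0⊕0⊕1⊕0 = 1
s8 (pos 8,9,10,11,12,13,14,15,24,25,26,27,28,29,30,31): 0⊕1⊕1⊕1⊕0⊕1⊕0⊕0⊕0⊕1⊕1⊕0⊕0⊕0⊕1⊕0 = 1
s16 (pos 16,17,18,19,20,21,22,23,24,25,26,27,28,29,30,31): 0⊕1⊕0⊕1⊕0⊕1⊕0⊕1⊕0⊕1⊕1⊕0⊕0⊕0⊕1⊕0 = 1
Syndrome s16…s1 = 11111 → error at position 31.
Flip position 31: 0101011011101000101010101100010 → 0101011011101000101010101100011

0101011011101000101010101100011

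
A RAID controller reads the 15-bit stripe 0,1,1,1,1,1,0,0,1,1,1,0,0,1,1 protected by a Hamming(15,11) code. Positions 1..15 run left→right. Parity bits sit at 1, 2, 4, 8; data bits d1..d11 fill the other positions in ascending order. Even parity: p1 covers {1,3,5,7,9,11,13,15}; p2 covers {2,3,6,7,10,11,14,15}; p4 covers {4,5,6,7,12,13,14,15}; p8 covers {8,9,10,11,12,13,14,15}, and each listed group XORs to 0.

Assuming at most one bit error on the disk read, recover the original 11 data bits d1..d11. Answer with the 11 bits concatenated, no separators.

11101110010

s1 (pos 1,3,5,7,9,11,13,15): 0⊕1⊕1⊕0⊕1⊕1⊕0⊕1 = 1
s2 (pos 2,3,6,7,10,11,14,15): 1⊕1⊕1⊕0⊕1⊕1⊕1⊕1 = 1
s4 (pos 4,5,6,7,12,13,14,15): 1⊕1⊕1⊕0⊕0⊕0⊕1⊕1 = 1
s8 (pos 8,9,10,11,12,13,14,15): 0⊕1⊕1⊕1⊕0⊕0⊕1⊕1 = 1
Syndrome s8…s1 = 1111 → error at position 15.
Flip position 15: 011111001110011 → 011111001110010
Read data bits from positions 3,5,6,7,9,10,11,12,13,14,15: 11101110010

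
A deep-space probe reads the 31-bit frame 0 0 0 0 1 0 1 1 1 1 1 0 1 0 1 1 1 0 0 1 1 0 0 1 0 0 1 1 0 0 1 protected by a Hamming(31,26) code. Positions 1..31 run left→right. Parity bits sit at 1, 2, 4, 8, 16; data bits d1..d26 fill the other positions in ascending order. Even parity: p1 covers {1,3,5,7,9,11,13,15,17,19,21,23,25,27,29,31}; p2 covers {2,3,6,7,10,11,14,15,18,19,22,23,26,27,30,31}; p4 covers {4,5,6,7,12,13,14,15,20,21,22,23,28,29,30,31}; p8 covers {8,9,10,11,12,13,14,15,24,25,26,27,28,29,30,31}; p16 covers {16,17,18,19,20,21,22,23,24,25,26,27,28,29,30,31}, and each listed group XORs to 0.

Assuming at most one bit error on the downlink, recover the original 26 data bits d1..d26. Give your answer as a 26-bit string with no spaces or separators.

s1 (pos 1,3,5,7,9,11,13,15,17,19,21,23,25,27,29,31): 0⊕0⊕1⊕1⊕1⊕1⊕1⊕1⊕1⊕0⊕1⊕0⊕0⊕1⊕0⊕1 = 0
s2 (pos 2,3,6,7,10,11,14,15,18,19,22,23,26,27,30,31): 0⊕0⊕0⊕1⊕1⊕1⊕0⊕1⊕0⊕0⊕0⊕0⊕0⊕1⊕0⊕1 = 0
s4 (pos 4,5,6,7,12,13,14,15,20,21,22,23,28,29,30,31): 0⊕1⊕0⊕1⊕0⊕1⊕0⊕1⊕1⊕1⊕0⊕0⊕1⊕0⊕0⊕1 = 0
s8 (pos 8,9,10,11,12,13,14,15,24,25,26,27,28,29,30,31): 1⊕1⊕1⊕1⊕0⊕1⊕0⊕1⊕1⊕0⊕0⊕1⊕1⊕0⊕0⊕1 = 0
s16 (pos 16,17,18,19,20,21,22,23,24,25,26,27,28,29,30,31): 1⊕1⊕0⊕0⊕1⊕1⊕0⊕0⊕1⊕0⊕0⊕1⊕1⊕0⊕0⊕1 = 0
Syndrome s16…s1 = 00000 → no error.
Read data bits from positions 3,5,6,7,9,10,11,12,13,14,15,17,18,19,20,21,22,23,24,25,26,27,28,29,30,31: 01011110101100110010011001

01011110101100110010011001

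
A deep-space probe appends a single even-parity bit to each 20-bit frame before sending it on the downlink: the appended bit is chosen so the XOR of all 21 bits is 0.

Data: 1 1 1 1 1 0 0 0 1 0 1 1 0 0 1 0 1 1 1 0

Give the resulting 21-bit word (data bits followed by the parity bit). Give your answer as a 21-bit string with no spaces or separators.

111110001011001011100

XOR of the 20 data bits: 1⊕1⊕1⊕1⊕1⊕0⊕0⊕0⊕1⊕0⊕1⊕1⊕0⊕0⊕1⊕0⊕1⊕1⊕1⊕0 = 0
Parity bit = 0 (so all 21 bits XOR to 0).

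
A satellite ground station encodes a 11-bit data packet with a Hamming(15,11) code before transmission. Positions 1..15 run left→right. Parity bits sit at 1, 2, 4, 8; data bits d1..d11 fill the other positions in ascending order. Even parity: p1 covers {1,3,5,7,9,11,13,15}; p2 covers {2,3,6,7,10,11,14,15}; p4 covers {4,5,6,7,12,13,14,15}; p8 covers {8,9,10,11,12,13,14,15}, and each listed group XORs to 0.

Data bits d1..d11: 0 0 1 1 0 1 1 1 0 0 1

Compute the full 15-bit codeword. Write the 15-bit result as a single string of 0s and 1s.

110001100111001

Place data at non-parity positions: p1 p2 0 p4 0 1 1 p8 0 1 1 1 0 0 1
p1 (pos 1,3,5,7,9,11,13,15): XOR of data positions = 0⊕0⊕1⊕0⊕1⊕0⊕1 = 1
p2 (pos 2,3,6,7,10,11,14,15): XOR of data positions = 0⊕1⊕1⊕1⊕1⊕0⊕1 = 1
p4 (pos 4,5,6,7,12,13,14,15): XOR of data positions = 0⊕1⊕1⊕1⊕0⊕0⊕1 = 0
p8 (pos 8,9,10,11,12,13,14,15): XOR of data positions = 0⊕1⊕1⊕1⊕0⊕0⊕1 = 0
Codeword: 110001100111001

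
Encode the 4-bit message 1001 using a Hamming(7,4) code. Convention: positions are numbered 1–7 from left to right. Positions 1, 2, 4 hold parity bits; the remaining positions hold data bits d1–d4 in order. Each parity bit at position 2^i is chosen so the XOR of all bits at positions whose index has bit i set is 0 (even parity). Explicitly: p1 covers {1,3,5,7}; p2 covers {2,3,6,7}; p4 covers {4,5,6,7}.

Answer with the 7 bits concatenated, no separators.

0011001

Place data at non-parity positions: p1 p2 1 p4 0 0 1
p1 (pos 1,3,5,7): XOR of data positions = 1⊕0⊕1 = 0
p2 (pos 2,3,6,7): XOR of data positions = 1⊕0⊕1 = 0
p4 (pos 4,5,6,7): XOR of data positions = 0⊕0⊕1 = 1
Codeword: 0011001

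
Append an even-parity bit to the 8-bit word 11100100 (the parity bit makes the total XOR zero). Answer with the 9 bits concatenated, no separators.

XOR of the 8 data bits: 1⊕1⊕1⊕0⊕0⊕1⊕0⊕0 = 0
Parity bit = 0 (so all 9 bits XOR to 0).

111001000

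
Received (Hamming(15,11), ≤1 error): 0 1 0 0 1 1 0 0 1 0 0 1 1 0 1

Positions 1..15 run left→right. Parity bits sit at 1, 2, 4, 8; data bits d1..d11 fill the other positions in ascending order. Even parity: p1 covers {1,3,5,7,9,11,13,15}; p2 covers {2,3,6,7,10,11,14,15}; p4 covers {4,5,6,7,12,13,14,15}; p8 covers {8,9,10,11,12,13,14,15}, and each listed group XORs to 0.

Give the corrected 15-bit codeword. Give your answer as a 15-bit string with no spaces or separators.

s1 (pos 1,3,5,7,9,11,13,15): 0⊕0⊕1⊕0⊕1⊕0⊕1⊕1 = 0
s2 (pos 2,3,6,7,10,11,14,15): 1⊕0⊕1⊕0⊕0⊕0⊕0⊕1 = 1
s4 (pos 4,5,6,7,12,13,14,15): 0⊕1⊕1⊕0⊕1⊕1⊕0⊕1 = 1
s8 (pos 8,9,10,11,12,13,14,15): 0⊕1⊕0⊕0⊕1⊕1⊕0⊕1 = 0
Syndrome s8…s1 = 0110 → error at position 6.
Flip position 6: 010011001001101 → 010010001001101

010010001001101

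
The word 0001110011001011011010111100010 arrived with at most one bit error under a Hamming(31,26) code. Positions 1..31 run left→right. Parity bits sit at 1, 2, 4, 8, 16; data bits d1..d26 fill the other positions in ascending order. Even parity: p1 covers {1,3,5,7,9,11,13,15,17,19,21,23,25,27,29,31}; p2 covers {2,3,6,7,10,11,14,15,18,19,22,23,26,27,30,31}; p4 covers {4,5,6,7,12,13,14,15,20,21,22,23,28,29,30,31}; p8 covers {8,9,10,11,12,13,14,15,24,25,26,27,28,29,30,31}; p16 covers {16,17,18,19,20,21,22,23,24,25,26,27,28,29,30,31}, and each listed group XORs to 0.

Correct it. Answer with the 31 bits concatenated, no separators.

0001110011001010011010111100010

s1 (pos 1,3,5,7,9,11,13,15,17,19,21,23,25,27,29,31): 0⊕0⊕1⊕0⊕1⊕0⊕1⊕1⊕0⊕1⊕1⊕1⊕1⊕0⊕0⊕0 = 0
s2 (pos 2,3,6,7,10,11,14,15,18,19,22,23,26,27,30,31): 0⊕0⊕1⊕0⊕1⊕0⊕0⊕1⊕1⊕1⊕0⊕1⊕1⊕0⊕1⊕0 = 0
s4 (pos 4,5,6,7,12,13,14,15,20,21,22,23,28,29,30,31): 1⊕1⊕1⊕0⊕0⊕1⊕0⊕1⊕0⊕1⊕0⊕1⊕0⊕0⊕1⊕0 = 0
s8 (pos 8,9,10,11,12,13,14,15,24,25,26,27,28,29,30,31): 0⊕1⊕1⊕0⊕0⊕1⊕0⊕1⊕1⊕1⊕1⊕0⊕0⊕0⊕1⊕0 = 0
s16 (pos 16,17,18,19,20,21,22,23,24,25,26,27,28,29,30,31): 1⊕0⊕1⊕1⊕0⊕1⊕0⊕1⊕1⊕1⊕1⊕0⊕0⊕0⊕1⊕0 = 1
Syndrome s16…s1 = 10000 → error at position 16.
Flip position 16: 0001110011001011011010111100010 → 0001110011001010011010111100010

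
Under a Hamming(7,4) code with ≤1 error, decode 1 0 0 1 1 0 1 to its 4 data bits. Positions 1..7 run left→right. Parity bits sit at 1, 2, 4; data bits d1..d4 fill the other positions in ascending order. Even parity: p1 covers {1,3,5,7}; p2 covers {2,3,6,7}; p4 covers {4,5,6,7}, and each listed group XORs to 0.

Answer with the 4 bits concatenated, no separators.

s1 (pos 1,3,5,7): 1⊕0⊕1⊕1 = 1
s2 (pos 2,3,6,7): 0⊕0⊕0⊕1 = 1
s4 (pos 4,5,6,7): 1⊕1⊕0⊕1 = 1
Syndrome s4…s1 = 111 → error at position 7.
Flip position 7: 1001101 → 1001100
Read data bits from positions 3,5,6,7: 0100

0100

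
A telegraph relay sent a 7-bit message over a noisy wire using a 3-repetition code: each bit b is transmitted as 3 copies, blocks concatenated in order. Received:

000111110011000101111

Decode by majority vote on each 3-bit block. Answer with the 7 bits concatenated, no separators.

Block 1 (000): 0 ones → 0
Block 2 (111): 3 ones → 1
Block 3 (110): 2 ones → 1
Block 4 (011): 2 ones → 1
Block 5 (000): 0 ones → 0
Block 6 (101): 2 ones → 1
Block 7 (111): 3 ones → 1

0111011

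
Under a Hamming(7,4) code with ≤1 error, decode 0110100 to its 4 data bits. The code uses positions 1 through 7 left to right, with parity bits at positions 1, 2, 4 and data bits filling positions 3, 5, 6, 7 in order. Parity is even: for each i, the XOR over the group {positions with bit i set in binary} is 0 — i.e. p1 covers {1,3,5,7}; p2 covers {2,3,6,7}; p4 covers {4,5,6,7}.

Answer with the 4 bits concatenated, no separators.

s1 (pos 1,3,5,7): 0⊕1⊕1⊕0 = 0
s2 (pos 2,3,6,7): 1⊕1⊕0⊕0 = 0
s4 (pos 4,5,6,7): 0⊕1⊕0⊕0 = 1
Syndrome s4…s1 = 100 → error at position 4.
Flip position 4: 0110100 → 0111100
Read data bits from positions 3,5,6,7: 1100

1100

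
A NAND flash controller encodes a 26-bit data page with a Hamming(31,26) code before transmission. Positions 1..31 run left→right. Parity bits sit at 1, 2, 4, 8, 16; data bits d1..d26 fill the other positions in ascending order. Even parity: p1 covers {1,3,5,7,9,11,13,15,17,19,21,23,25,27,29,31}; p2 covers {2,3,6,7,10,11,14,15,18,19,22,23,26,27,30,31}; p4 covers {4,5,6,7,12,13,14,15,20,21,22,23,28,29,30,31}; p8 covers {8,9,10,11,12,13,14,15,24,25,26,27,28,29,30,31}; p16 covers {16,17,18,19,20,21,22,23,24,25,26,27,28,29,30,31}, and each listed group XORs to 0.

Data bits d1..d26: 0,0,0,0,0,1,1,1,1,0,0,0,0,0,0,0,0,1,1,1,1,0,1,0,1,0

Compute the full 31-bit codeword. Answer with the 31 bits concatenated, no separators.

Place data at non-parity positions: p1 p2 0 p4 0 0 0 p8 0 1 1 1 1 0 0 p16 0 0 0 0 0 0 1 1 1 1 0 1 0 1 0
p1 (pos 1,3,5,7,9,11,13,15,17,19,21,23,25,27,29,31): XOR of data positions = 0⊕0⊕0⊕0⊕1⊕1⊕0⊕0⊕0⊕0⊕1⊕1⊕0⊕0⊕0 = 0
p2 (pos 2,3,6,7,10,11,14,15,18,19,22,23,26,27,30,31): XOR of data positions = 0⊕0⊕0⊕1⊕1⊕0⊕0⊕0⊕0⊕0⊕1⊕1⊕0⊕1⊕0 = 1
p4 (pos 4,5,6,7,12,13,14,15,20,21,22,23,28,29,30,31): XOR of data positions = 0⊕0⊕0⊕1⊕1⊕0⊕0⊕0⊕0⊕0⊕1⊕1⊕0⊕1⊕0 = 1
p8 (pos 8,9,10,11,12,13,14,15,24,25,26,27,28,29,30,31): XOR of data positions = 0⊕1⊕1⊕1⊕1⊕0⊕0⊕1⊕1⊕1⊕0⊕1⊕0⊕1⊕0 = 1
p16 (pos 16,17,18,19,20,21,22,23,24,25,26,27,28,29,30,31): XOR of data positions = 0⊕0⊕0⊕0⊕0⊕0⊕1⊕1⊕1⊕1⊕0⊕1⊕0⊕1⊕0 = 0
Codeword: 0101000101111000000000111101010

0101000101111000000000111101010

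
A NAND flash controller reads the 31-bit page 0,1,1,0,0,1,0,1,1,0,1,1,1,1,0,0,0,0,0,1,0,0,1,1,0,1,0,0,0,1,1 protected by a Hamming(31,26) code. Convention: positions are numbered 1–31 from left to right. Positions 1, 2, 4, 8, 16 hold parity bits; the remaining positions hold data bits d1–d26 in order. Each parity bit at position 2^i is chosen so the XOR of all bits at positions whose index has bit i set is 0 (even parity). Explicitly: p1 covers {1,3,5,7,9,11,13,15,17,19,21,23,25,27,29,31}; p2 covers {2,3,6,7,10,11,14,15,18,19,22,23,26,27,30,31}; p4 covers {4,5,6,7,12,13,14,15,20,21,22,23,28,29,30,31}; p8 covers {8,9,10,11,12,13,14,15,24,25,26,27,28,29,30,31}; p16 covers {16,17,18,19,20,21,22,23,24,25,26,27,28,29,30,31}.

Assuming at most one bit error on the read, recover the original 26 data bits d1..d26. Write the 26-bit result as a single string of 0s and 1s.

10101011110000100110100011

s1 (pos 1,3,5,7,9,11,13,15,17,19,21,23,25,27,29,31): 0⊕1⊕0⊕0⊕1⊕1⊕1⊕0⊕0⊕0⊕0⊕1⊕0⊕0⊕0⊕1 = 0
s2 (pos 2,3,6,7,10,11,14,15,18,19,22,23,26,27,30,31): 1⊕1⊕1⊕0⊕0⊕1⊕1⊕0⊕0⊕0⊕0⊕1⊕1⊕0⊕1⊕1 = 1
s4 (pos 4,5,6,7,12,13,14,15,20,21,22,23,28,29,30,31): 0⊕0⊕1⊕0⊕1⊕1⊕1⊕0⊕1⊕0⊕0⊕1⊕0⊕0⊕1⊕1 = 0
s8 (pos 8,9,10,11,12,13,14,15,24,25,26,27,28,29,30,31): 1⊕1⊕0⊕1⊕1⊕1⊕1⊕0⊕1⊕0⊕1⊕0⊕0⊕0⊕1⊕1 = 0
s16 (pos 16,17,18,19,20,21,22,23,24,25,26,27,28,29,30,31): 0⊕0⊕0⊕0⊕1⊕0⊕0⊕1⊕1⊕0⊕1⊕0⊕0⊕0⊕1⊕1 = 0
Syndrome s16…s1 = 00010 → error at position 2.
Flip position 2: 0110010110111100000100110100011 → 0010010110111100000100110100011
Read data bits from positions 3,5,6,7,9,10,11,12,13,14,15,17,18,19,20,21,22,23,24,25,26,27,28,29,30,31: 10101011110000100110100011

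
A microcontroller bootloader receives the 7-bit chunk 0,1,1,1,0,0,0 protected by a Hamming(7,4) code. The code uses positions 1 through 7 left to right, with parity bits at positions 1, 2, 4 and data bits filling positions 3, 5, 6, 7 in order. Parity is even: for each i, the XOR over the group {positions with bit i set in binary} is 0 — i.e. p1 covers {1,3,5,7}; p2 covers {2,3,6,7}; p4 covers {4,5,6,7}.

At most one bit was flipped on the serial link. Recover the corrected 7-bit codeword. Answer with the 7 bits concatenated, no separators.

0111100

s1 (pos 1,3,5,7): 0⊕1⊕0⊕0 = 1
s2 (pos 2,3,6,7): 1⊕1⊕0⊕0 = 0
s4 (pos 4,5,6,7): 1⊕0⊕0⊕0 = 1
Syndrome s4…s1 = 101 → error at position 5.
Flip position 5: 0111000 → 0111100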